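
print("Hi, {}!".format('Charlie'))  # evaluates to Hi, Charlie!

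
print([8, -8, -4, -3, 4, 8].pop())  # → 8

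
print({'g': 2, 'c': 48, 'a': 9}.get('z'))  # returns None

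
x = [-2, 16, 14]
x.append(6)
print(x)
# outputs [-2, 16, 14, 6]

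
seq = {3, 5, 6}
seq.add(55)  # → {3, 5, 6, 55}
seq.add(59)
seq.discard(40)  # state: {3, 5, 6, 55, 59}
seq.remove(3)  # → {5, 6, 55, 59}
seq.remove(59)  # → {5, 6, 55}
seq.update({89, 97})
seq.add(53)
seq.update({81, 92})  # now {5, 6, 53, 55, 81, 89, 92, 97}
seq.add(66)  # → {5, 6, 53, 55, 66, 81, 89, 92, 97}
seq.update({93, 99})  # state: {5, 6, 53, 55, 66, 81, 89, 92, 93, 97, 99}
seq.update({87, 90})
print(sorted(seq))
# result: [5, 6, 53, 55, 66, 81, 87, 89, 90, 92, 93, 97, 99]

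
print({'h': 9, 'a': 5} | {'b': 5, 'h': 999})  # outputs {'h': 999, 'a': 5, 'b': 5}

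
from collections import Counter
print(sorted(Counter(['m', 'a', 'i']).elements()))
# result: ['a', 'i', 'm']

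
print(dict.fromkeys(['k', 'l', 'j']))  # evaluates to {'k': None, 'l': None, 'j': None}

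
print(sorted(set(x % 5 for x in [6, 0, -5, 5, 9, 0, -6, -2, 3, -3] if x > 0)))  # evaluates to [0, 1, 3, 4]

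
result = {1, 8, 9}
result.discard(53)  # {1, 8, 9}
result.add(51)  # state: {1, 8, 9, 51}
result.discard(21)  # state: {1, 8, 9, 51}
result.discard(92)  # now {1, 8, 9, 51}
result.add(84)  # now {1, 8, 9, 51, 84}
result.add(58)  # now {1, 8, 9, 51, 58, 84}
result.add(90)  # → {1, 8, 9, 51, 58, 84, 90}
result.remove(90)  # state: {1, 8, 9, 51, 58, 84}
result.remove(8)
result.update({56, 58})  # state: {1, 9, 51, 56, 58, 84}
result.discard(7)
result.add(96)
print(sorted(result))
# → [1, 9, 51, 56, 58, 84, 96]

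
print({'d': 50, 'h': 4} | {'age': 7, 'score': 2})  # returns {'d': 50, 'h': 4, 'age': 7, 'score': 2}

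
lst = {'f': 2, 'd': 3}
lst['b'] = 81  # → {'f': 2, 'd': 3, 'b': 81}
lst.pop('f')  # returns 2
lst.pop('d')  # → 3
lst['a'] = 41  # {'b': 81, 'a': 41}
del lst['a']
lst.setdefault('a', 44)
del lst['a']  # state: {'b': 81}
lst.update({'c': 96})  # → {'b': 81, 'c': 96}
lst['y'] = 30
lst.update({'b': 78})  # {'b': 78, 'c': 96, 'y': 30}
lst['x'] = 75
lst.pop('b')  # 78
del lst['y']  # {'c': 96, 'x': 75}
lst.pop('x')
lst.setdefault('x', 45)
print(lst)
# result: {'c': 96, 'x': 45}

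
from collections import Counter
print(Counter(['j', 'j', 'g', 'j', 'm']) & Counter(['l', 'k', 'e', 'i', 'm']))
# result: Counter({'m': 1})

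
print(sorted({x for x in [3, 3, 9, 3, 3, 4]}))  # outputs [3, 4, 9]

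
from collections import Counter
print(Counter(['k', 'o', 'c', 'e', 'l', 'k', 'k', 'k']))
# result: Counter({'k': 4, 'o': 1, 'c': 1, 'e': 1, 'l': 1})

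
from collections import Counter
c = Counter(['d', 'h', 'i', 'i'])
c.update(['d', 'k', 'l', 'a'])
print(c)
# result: Counter({'d': 2, 'i': 2, 'h': 1, 'k': 1, 'l': 1, 'a': 1})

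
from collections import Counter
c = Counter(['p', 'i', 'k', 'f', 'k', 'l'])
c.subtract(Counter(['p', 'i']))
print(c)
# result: Counter({'k': 2, 'f': 1, 'l': 1, 'p': 0, 'i': 0})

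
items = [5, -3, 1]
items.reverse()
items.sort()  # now [-3, 1, 5]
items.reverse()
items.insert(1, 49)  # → [5, 49, 1, -3]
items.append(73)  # [5, 49, 1, -3, 73]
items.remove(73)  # [5, 49, 1, -3]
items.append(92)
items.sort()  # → [-3, 1, 5, 49, 92]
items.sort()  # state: [-3, 1, 5, 49, 92]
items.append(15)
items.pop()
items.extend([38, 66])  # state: [-3, 1, 5, 49, 92, 38, 66]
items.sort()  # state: [-3, 1, 5, 38, 49, 66, 92]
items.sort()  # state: [-3, 1, 5, 38, 49, 66, 92]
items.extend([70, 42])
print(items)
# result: [-3, 1, 5, 38, 49, 66, 92, 70, 42]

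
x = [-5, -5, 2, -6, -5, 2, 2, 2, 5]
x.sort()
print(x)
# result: [-6, -5, -5, -5, 2, 2, 2, 2, 5]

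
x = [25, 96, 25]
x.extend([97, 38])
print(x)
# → [25, 96, 25, 97, 38]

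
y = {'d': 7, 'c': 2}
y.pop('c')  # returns 2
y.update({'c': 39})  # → {'d': 7, 'c': 39}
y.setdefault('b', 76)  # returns 76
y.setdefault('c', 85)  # 39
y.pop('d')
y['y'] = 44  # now {'c': 39, 'b': 76, 'y': 44}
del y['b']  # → {'c': 39, 'y': 44}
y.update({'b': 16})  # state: {'c': 39, 'y': 44, 'b': 16}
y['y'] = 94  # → {'c': 39, 'y': 94, 'b': 16}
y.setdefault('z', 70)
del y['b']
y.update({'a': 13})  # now {'c': 39, 'y': 94, 'z': 70, 'a': 13}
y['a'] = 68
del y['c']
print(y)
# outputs {'y': 94, 'z': 70, 'a': 68}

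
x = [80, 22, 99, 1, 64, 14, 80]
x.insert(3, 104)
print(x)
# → [80, 22, 99, 104, 1, 64, 14, 80]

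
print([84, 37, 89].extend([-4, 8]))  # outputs None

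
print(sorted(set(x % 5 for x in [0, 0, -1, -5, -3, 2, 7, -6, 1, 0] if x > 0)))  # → [1, 2]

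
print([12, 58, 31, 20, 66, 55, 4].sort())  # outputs None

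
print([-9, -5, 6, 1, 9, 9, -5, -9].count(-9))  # 2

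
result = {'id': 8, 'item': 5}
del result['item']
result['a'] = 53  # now {'id': 8, 'a': 53}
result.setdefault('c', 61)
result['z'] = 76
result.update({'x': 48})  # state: {'id': 8, 'a': 53, 'c': 61, 'z': 76, 'x': 48}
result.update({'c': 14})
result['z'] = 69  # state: {'id': 8, 'a': 53, 'c': 14, 'z': 69, 'x': 48}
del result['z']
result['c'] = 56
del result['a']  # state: {'id': 8, 'c': 56, 'x': 48}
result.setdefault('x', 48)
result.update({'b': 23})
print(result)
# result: {'id': 8, 'c': 56, 'x': 48, 'b': 23}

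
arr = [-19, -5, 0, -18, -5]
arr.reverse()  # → [-5, -18, 0, -5, -19]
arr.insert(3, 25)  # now [-5, -18, 0, 25, -5, -19]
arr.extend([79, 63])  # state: [-5, -18, 0, 25, -5, -19, 79, 63]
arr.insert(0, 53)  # [53, -5, -18, 0, 25, -5, -19, 79, 63]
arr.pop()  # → 63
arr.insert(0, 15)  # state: [15, 53, -5, -18, 0, 25, -5, -19, 79]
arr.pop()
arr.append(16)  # [15, 53, -5, -18, 0, 25, -5, -19, 16]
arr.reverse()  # [16, -19, -5, 25, 0, -18, -5, 53, 15]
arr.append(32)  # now [16, -19, -5, 25, 0, -18, -5, 53, 15, 32]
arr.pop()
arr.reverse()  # [15, 53, -5, -18, 0, 25, -5, -19, 16]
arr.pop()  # 16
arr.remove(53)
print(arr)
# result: [15, -5, -18, 0, 25, -5, -19]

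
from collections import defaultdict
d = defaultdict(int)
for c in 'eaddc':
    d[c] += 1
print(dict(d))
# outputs {'e': 1, 'a': 1, 'd': 2, 'c': 1}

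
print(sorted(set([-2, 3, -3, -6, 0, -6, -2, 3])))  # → [-6, -3, -2, 0, 3]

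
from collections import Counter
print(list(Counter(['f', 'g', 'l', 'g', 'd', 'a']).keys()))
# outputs ['f', 'g', 'l', 'd', 'a']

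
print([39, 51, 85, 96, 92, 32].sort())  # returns None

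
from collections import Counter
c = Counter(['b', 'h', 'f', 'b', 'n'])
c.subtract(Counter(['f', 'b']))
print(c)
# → Counter({'b': 1, 'h': 1, 'n': 1, 'f': 0})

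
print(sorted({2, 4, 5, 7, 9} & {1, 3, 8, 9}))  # [9]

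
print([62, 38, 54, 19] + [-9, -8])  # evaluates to [62, 38, 54, 19, -9, -8]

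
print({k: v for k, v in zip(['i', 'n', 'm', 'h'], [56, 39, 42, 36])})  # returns {'i': 56, 'n': 39, 'm': 42, 'h': 36}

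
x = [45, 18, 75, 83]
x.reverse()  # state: [83, 75, 18, 45]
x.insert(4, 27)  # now [83, 75, 18, 45, 27]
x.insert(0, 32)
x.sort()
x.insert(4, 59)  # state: [18, 27, 32, 45, 59, 75, 83]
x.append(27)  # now [18, 27, 32, 45, 59, 75, 83, 27]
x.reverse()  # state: [27, 83, 75, 59, 45, 32, 27, 18]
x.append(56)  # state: [27, 83, 75, 59, 45, 32, 27, 18, 56]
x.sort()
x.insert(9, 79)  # [18, 27, 27, 32, 45, 56, 59, 75, 83, 79]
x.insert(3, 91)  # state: [18, 27, 27, 91, 32, 45, 56, 59, 75, 83, 79]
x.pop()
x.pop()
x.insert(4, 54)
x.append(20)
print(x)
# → [18, 27, 27, 91, 54, 32, 45, 56, 59, 75, 20]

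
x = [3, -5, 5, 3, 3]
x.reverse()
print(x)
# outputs [3, 3, 5, -5, 3]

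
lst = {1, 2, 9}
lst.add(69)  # {1, 2, 9, 69}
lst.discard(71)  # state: {1, 2, 9, 69}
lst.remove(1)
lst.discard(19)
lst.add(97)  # {2, 9, 69, 97}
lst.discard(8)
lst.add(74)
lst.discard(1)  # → {2, 9, 69, 74, 97}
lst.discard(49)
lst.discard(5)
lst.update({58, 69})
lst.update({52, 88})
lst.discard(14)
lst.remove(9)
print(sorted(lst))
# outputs [2, 52, 58, 69, 74, 88, 97]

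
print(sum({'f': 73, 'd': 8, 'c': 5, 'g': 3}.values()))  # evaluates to 89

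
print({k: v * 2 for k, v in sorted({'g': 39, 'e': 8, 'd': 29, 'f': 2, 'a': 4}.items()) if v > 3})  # {'a': 8, 'd': 58, 'e': 16, 'g': 78}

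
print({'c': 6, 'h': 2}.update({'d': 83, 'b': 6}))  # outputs None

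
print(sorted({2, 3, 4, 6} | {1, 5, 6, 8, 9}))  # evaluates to [1, 2, 3, 4, 5, 6, 8, 9]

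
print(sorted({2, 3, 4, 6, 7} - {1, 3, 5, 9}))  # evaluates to [2, 4, 6, 7]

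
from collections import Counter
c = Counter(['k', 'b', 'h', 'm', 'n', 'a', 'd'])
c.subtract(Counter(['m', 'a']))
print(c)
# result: Counter({'k': 1, 'b': 1, 'h': 1, 'n': 1, 'd': 1, 'm': 0, 'a': 0})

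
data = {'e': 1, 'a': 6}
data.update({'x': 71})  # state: {'e': 1, 'a': 6, 'x': 71}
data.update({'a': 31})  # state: {'e': 1, 'a': 31, 'x': 71}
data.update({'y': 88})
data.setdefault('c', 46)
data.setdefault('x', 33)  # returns 71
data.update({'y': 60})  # {'e': 1, 'a': 31, 'x': 71, 'y': 60, 'c': 46}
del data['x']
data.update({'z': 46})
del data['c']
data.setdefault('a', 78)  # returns 31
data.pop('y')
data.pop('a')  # 31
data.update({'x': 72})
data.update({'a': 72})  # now {'e': 1, 'z': 46, 'x': 72, 'a': 72}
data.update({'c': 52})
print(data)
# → {'e': 1, 'z': 46, 'x': 72, 'a': 72, 'c': 52}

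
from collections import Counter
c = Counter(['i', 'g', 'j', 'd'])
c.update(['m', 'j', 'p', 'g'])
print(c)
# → Counter({'g': 2, 'j': 2, 'i': 1, 'd': 1, 'm': 1, 'p': 1})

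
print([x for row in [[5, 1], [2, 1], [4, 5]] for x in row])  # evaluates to [5, 1, 2, 1, 4, 5]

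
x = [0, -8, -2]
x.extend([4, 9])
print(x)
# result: [0, -8, -2, 4, 9]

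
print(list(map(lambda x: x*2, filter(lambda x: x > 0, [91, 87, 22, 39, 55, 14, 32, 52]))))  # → [182, 174, 44, 78, 110, 28, 64, 104]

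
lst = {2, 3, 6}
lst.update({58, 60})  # {2, 3, 6, 58, 60}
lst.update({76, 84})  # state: {2, 3, 6, 58, 60, 76, 84}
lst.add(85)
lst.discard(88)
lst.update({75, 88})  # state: {2, 3, 6, 58, 60, 75, 76, 84, 85, 88}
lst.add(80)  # {2, 3, 6, 58, 60, 75, 76, 80, 84, 85, 88}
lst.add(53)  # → {2, 3, 6, 53, 58, 60, 75, 76, 80, 84, 85, 88}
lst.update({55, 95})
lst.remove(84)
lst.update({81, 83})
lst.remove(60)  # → {2, 3, 6, 53, 55, 58, 75, 76, 80, 81, 83, 85, 88, 95}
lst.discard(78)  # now {2, 3, 6, 53, 55, 58, 75, 76, 80, 81, 83, 85, 88, 95}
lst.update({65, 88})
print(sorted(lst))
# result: [2, 3, 6, 53, 55, 58, 65, 75, 76, 80, 81, 83, 85, 88, 95]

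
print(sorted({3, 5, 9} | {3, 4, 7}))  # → [3, 4, 5, 7, 9]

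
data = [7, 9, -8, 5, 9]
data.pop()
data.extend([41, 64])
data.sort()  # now [-8, 5, 7, 9, 41, 64]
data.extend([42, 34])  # [-8, 5, 7, 9, 41, 64, 42, 34]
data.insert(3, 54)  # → [-8, 5, 7, 54, 9, 41, 64, 42, 34]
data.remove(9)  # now [-8, 5, 7, 54, 41, 64, 42, 34]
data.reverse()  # [34, 42, 64, 41, 54, 7, 5, -8]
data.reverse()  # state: [-8, 5, 7, 54, 41, 64, 42, 34]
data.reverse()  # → [34, 42, 64, 41, 54, 7, 5, -8]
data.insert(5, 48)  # [34, 42, 64, 41, 54, 48, 7, 5, -8]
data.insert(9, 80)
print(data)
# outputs [34, 42, 64, 41, 54, 48, 7, 5, -8, 80]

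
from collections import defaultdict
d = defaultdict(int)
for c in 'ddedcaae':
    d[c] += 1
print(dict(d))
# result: {'d': 3, 'e': 2, 'c': 1, 'a': 2}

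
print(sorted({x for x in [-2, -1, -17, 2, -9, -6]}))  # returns [-17, -9, -6, -2, -1, 2]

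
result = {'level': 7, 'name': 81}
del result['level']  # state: {'name': 81}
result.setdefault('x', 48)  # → 48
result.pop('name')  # 81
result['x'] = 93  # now {'x': 93}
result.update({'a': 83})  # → {'x': 93, 'a': 83}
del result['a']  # {'x': 93}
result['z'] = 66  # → {'x': 93, 'z': 66}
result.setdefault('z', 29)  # 66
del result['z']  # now {'x': 93}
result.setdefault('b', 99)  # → 99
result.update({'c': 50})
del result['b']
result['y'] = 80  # {'x': 93, 'c': 50, 'y': 80}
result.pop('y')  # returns 80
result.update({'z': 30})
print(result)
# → {'x': 93, 'c': 50, 'z': 30}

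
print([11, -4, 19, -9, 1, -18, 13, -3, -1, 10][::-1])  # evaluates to [10, -1, -3, 13, -18, 1, -9, 19, -4, 11]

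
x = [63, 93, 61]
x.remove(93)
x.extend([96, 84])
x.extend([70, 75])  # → [63, 61, 96, 84, 70, 75]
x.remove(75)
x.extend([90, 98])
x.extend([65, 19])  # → [63, 61, 96, 84, 70, 90, 98, 65, 19]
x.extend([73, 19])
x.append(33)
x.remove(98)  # [63, 61, 96, 84, 70, 90, 65, 19, 73, 19, 33]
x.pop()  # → 33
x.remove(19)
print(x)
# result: [63, 61, 96, 84, 70, 90, 65, 73, 19]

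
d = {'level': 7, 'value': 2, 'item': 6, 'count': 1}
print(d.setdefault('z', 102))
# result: 102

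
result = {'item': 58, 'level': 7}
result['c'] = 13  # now {'item': 58, 'level': 7, 'c': 13}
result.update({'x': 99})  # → {'item': 58, 'level': 7, 'c': 13, 'x': 99}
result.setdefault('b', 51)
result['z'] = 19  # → {'item': 58, 'level': 7, 'c': 13, 'x': 99, 'b': 51, 'z': 19}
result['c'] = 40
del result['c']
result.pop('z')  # 19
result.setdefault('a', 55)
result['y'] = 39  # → {'item': 58, 'level': 7, 'x': 99, 'b': 51, 'a': 55, 'y': 39}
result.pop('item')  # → 58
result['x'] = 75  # {'level': 7, 'x': 75, 'b': 51, 'a': 55, 'y': 39}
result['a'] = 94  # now {'level': 7, 'x': 75, 'b': 51, 'a': 94, 'y': 39}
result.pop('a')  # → 94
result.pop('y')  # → 39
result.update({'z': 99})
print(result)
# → {'level': 7, 'x': 75, 'b': 51, 'z': 99}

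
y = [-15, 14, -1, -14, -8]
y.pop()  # -8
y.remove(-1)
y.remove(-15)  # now [14, -14]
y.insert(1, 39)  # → [14, 39, -14]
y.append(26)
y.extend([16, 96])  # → [14, 39, -14, 26, 16, 96]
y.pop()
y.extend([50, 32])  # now [14, 39, -14, 26, 16, 50, 32]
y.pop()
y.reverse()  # [50, 16, 26, -14, 39, 14]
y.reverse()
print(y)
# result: [14, 39, -14, 26, 16, 50]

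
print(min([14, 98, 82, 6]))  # 6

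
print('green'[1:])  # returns reen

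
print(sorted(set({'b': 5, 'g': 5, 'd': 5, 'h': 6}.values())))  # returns [5, 6]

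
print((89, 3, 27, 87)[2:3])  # (27,)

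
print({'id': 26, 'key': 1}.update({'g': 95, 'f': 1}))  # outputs None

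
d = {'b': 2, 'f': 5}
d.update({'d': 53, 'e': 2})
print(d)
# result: {'b': 2, 'f': 5, 'd': 53, 'e': 2}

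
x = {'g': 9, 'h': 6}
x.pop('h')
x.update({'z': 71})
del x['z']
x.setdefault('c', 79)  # 79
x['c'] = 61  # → {'g': 9, 'c': 61}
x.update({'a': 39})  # {'g': 9, 'c': 61, 'a': 39}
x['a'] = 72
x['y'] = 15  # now {'g': 9, 'c': 61, 'a': 72, 'y': 15}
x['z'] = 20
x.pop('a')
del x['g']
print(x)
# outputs {'c': 61, 'y': 15, 'z': 20}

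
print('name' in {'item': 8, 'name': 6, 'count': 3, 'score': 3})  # True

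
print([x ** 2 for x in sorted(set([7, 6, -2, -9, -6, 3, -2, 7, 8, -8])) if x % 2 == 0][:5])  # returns [64, 36, 4, 36, 64]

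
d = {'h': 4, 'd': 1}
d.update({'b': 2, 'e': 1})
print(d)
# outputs {'h': 4, 'd': 1, 'b': 2, 'e': 1}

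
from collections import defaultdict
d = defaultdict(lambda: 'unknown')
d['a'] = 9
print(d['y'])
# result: unknown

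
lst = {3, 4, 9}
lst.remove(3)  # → {4, 9}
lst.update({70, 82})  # {4, 9, 70, 82}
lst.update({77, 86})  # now {4, 9, 70, 77, 82, 86}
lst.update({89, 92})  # {4, 9, 70, 77, 82, 86, 89, 92}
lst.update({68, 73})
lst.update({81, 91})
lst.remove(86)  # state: {4, 9, 68, 70, 73, 77, 81, 82, 89, 91, 92}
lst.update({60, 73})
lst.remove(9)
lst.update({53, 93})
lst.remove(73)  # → {4, 53, 60, 68, 70, 77, 81, 82, 89, 91, 92, 93}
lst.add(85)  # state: {4, 53, 60, 68, 70, 77, 81, 82, 85, 89, 91, 92, 93}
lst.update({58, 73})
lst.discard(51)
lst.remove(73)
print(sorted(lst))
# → [4, 53, 58, 60, 68, 70, 77, 81, 82, 85, 89, 91, 92, 93]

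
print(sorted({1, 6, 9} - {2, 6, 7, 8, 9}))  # [1]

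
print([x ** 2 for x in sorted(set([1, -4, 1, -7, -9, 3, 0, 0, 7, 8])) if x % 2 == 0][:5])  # [16, 0, 64]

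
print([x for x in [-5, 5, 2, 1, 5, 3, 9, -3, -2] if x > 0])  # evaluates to [5, 2, 1, 5, 3, 9]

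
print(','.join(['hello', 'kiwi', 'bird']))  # hello,kiwi,bird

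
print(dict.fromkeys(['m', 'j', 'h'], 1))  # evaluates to {'m': 1, 'j': 1, 'h': 1}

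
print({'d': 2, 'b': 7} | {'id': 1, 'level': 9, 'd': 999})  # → {'d': 999, 'b': 7, 'id': 1, 'level': 9}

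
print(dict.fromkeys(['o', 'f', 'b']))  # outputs {'o': None, 'f': None, 'b': None}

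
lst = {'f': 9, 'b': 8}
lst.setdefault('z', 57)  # 57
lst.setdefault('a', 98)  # 98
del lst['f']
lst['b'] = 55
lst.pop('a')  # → 98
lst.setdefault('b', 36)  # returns 55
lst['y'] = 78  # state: {'b': 55, 'z': 57, 'y': 78}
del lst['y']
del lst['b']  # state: {'z': 57}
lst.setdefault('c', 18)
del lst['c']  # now {'z': 57}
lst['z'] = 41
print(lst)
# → {'z': 41}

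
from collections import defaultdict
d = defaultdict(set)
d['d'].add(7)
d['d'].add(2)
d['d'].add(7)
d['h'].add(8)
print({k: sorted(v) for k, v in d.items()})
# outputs {'d': [2, 7], 'h': [8]}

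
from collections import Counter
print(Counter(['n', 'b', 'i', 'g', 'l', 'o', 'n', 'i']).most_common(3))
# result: [('n', 2), ('i', 2), ('b', 1)]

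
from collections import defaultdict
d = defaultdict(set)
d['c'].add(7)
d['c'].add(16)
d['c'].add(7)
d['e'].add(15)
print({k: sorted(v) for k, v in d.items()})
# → {'c': [7, 16], 'e': [15]}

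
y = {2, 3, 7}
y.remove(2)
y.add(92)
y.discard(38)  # {3, 7, 92}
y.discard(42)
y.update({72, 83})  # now {3, 7, 72, 83, 92}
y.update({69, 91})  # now {3, 7, 69, 72, 83, 91, 92}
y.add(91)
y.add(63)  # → {3, 7, 63, 69, 72, 83, 91, 92}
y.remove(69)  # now {3, 7, 63, 72, 83, 91, 92}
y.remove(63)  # {3, 7, 72, 83, 91, 92}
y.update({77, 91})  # {3, 7, 72, 77, 83, 91, 92}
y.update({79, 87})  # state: {3, 7, 72, 77, 79, 83, 87, 91, 92}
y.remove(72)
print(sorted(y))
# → [3, 7, 77, 79, 83, 87, 91, 92]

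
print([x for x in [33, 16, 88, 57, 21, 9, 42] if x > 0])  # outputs [33, 16, 88, 57, 21, 9, 42]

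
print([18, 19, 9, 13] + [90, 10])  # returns [18, 19, 9, 13, 90, 10]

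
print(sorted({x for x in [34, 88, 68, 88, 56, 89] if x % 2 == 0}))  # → [34, 56, 68, 88]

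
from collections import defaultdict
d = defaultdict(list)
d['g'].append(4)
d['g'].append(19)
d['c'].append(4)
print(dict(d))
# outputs {'g': [4, 19], 'c': [4]}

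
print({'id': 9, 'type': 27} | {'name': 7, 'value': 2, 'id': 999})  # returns {'id': 999, 'type': 27, 'name': 7, 'value': 2}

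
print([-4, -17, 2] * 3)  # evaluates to [-4, -17, 2, -4, -17, 2, -4, -17, 2]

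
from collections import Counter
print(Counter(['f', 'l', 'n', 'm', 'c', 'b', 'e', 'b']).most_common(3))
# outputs [('b', 2), ('f', 1), ('l', 1)]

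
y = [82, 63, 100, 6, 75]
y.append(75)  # [82, 63, 100, 6, 75, 75]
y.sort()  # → [6, 63, 75, 75, 82, 100]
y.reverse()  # [100, 82, 75, 75, 63, 6]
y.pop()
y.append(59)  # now [100, 82, 75, 75, 63, 59]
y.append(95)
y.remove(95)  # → [100, 82, 75, 75, 63, 59]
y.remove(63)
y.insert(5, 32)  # [100, 82, 75, 75, 59, 32]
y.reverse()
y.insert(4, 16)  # [32, 59, 75, 75, 16, 82, 100]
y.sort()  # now [16, 32, 59, 75, 75, 82, 100]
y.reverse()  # [100, 82, 75, 75, 59, 32, 16]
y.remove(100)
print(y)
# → [82, 75, 75, 59, 32, 16]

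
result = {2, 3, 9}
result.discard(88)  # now {2, 3, 9}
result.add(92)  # {2, 3, 9, 92}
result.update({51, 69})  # {2, 3, 9, 51, 69, 92}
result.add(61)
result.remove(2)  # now {3, 9, 51, 61, 69, 92}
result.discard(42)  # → {3, 9, 51, 61, 69, 92}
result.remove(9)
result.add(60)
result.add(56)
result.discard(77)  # {3, 51, 56, 60, 61, 69, 92}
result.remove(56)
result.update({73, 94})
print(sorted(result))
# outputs [3, 51, 60, 61, 69, 73, 92, 94]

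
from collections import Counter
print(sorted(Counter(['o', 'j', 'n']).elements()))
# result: ['j', 'n', 'o']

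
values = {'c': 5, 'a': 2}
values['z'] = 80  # {'c': 5, 'a': 2, 'z': 80}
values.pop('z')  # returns 80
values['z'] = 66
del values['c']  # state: {'a': 2, 'z': 66}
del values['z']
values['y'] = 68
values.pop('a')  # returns 2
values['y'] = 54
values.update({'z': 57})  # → {'y': 54, 'z': 57}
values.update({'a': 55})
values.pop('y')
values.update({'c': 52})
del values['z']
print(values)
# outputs {'a': 55, 'c': 52}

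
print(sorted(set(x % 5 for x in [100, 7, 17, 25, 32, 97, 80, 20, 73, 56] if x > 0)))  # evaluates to [0, 1, 2, 3]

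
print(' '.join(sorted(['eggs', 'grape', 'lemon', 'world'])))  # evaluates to eggs grape lemon world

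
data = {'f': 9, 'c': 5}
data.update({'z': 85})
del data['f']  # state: {'c': 5, 'z': 85}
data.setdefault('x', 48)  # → 48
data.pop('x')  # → 48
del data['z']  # {'c': 5}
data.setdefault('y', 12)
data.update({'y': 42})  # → {'c': 5, 'y': 42}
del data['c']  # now {'y': 42}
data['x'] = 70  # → {'y': 42, 'x': 70}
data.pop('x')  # 70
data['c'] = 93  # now {'y': 42, 'c': 93}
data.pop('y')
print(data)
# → {'c': 93}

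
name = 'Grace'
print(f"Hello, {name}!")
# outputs Hello, Grace!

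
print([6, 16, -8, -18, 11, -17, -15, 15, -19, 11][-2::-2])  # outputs [-19, -15, 11, -8, 6]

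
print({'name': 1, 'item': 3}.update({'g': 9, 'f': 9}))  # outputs None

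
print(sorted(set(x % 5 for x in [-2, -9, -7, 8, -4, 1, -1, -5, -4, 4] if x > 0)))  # [1, 3, 4]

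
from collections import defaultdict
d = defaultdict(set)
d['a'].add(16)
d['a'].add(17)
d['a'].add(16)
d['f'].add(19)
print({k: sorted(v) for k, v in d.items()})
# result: {'a': [16, 17], 'f': [19]}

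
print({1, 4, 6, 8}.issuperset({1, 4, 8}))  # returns True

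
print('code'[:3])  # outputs cod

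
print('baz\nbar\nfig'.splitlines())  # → ['baz', 'bar', 'fig']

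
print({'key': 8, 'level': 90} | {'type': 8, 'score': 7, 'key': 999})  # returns {'key': 999, 'level': 90, 'type': 8, 'score': 7}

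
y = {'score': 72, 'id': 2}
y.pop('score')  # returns 72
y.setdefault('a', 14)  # 14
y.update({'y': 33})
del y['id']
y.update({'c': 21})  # {'a': 14, 'y': 33, 'c': 21}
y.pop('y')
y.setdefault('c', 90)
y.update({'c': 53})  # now {'a': 14, 'c': 53}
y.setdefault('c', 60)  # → 53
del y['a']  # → {'c': 53}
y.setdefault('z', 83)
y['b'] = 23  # {'c': 53, 'z': 83, 'b': 23}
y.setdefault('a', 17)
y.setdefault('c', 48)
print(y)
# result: {'c': 53, 'z': 83, 'b': 23, 'a': 17}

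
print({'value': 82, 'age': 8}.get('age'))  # 8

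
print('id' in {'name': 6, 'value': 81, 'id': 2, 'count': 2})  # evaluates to True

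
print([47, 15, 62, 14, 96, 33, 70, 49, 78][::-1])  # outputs [78, 49, 70, 33, 96, 14, 62, 15, 47]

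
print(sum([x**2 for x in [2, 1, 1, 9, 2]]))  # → 91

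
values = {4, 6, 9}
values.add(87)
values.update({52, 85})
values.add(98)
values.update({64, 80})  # {4, 6, 9, 52, 64, 80, 85, 87, 98}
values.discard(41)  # {4, 6, 9, 52, 64, 80, 85, 87, 98}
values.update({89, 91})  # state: {4, 6, 9, 52, 64, 80, 85, 87, 89, 91, 98}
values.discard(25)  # {4, 6, 9, 52, 64, 80, 85, 87, 89, 91, 98}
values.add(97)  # {4, 6, 9, 52, 64, 80, 85, 87, 89, 91, 97, 98}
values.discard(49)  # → {4, 6, 9, 52, 64, 80, 85, 87, 89, 91, 97, 98}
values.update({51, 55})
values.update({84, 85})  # {4, 6, 9, 51, 52, 55, 64, 80, 84, 85, 87, 89, 91, 97, 98}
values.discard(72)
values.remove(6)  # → {4, 9, 51, 52, 55, 64, 80, 84, 85, 87, 89, 91, 97, 98}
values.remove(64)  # {4, 9, 51, 52, 55, 80, 84, 85, 87, 89, 91, 97, 98}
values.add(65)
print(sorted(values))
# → [4, 9, 51, 52, 55, 65, 80, 84, 85, 87, 89, 91, 97, 98]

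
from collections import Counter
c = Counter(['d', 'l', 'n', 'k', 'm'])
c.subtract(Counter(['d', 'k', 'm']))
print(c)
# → Counter({'l': 1, 'n': 1, 'd': 0, 'k': 0, 'm': 0})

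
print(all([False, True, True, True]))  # False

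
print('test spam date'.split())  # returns ['test', 'spam', 'date']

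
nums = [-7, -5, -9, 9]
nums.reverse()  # [9, -9, -5, -7]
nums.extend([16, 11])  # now [9, -9, -5, -7, 16, 11]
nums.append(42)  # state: [9, -9, -5, -7, 16, 11, 42]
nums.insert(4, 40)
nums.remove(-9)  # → [9, -5, -7, 40, 16, 11, 42]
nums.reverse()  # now [42, 11, 16, 40, -7, -5, 9]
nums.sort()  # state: [-7, -5, 9, 11, 16, 40, 42]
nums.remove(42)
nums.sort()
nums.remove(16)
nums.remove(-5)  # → [-7, 9, 11, 40]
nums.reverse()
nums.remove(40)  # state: [11, 9, -7]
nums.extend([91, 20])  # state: [11, 9, -7, 91, 20]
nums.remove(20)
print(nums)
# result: [11, 9, -7, 91]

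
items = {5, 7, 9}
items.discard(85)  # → {5, 7, 9}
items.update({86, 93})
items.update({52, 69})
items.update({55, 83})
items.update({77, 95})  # {5, 7, 9, 52, 55, 69, 77, 83, 86, 93, 95}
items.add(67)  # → {5, 7, 9, 52, 55, 67, 69, 77, 83, 86, 93, 95}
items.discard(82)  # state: {5, 7, 9, 52, 55, 67, 69, 77, 83, 86, 93, 95}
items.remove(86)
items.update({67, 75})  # {5, 7, 9, 52, 55, 67, 69, 75, 77, 83, 93, 95}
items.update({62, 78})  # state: {5, 7, 9, 52, 55, 62, 67, 69, 75, 77, 78, 83, 93, 95}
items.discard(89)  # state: {5, 7, 9, 52, 55, 62, 67, 69, 75, 77, 78, 83, 93, 95}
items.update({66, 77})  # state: {5, 7, 9, 52, 55, 62, 66, 67, 69, 75, 77, 78, 83, 93, 95}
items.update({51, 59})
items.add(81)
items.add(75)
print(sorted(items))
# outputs [5, 7, 9, 51, 52, 55, 59, 62, 66, 67, 69, 75, 77, 78, 81, 83, 93, 95]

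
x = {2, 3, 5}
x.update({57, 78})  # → {2, 3, 5, 57, 78}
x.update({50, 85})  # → {2, 3, 5, 50, 57, 78, 85}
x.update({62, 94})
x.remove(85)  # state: {2, 3, 5, 50, 57, 62, 78, 94}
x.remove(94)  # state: {2, 3, 5, 50, 57, 62, 78}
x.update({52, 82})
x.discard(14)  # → {2, 3, 5, 50, 52, 57, 62, 78, 82}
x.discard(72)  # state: {2, 3, 5, 50, 52, 57, 62, 78, 82}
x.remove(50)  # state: {2, 3, 5, 52, 57, 62, 78, 82}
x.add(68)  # {2, 3, 5, 52, 57, 62, 68, 78, 82}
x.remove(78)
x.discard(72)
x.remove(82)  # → {2, 3, 5, 52, 57, 62, 68}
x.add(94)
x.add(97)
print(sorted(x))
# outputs [2, 3, 5, 52, 57, 62, 68, 94, 97]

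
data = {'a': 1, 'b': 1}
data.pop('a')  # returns 1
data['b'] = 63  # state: {'b': 63}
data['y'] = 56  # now {'b': 63, 'y': 56}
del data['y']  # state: {'b': 63}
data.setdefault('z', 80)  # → 80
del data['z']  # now {'b': 63}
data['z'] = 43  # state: {'b': 63, 'z': 43}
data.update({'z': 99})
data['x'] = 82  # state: {'b': 63, 'z': 99, 'x': 82}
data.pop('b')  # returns 63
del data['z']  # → {'x': 82}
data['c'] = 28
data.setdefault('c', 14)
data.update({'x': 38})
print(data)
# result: {'x': 38, 'c': 28}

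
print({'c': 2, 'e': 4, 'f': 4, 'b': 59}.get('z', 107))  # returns 107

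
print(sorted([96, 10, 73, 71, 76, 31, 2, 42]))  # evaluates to [2, 10, 31, 42, 71, 73, 76, 96]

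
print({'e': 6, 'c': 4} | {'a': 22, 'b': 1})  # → {'e': 6, 'c': 4, 'a': 22, 'b': 1}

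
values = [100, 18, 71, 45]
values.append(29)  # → [100, 18, 71, 45, 29]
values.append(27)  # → [100, 18, 71, 45, 29, 27]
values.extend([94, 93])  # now [100, 18, 71, 45, 29, 27, 94, 93]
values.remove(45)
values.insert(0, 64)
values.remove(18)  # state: [64, 100, 71, 29, 27, 94, 93]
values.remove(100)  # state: [64, 71, 29, 27, 94, 93]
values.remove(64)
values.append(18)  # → [71, 29, 27, 94, 93, 18]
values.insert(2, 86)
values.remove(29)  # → [71, 86, 27, 94, 93, 18]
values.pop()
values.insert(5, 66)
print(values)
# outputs [71, 86, 27, 94, 93, 66]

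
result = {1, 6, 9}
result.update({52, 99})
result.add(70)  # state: {1, 6, 9, 52, 70, 99}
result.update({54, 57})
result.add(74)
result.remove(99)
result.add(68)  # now {1, 6, 9, 52, 54, 57, 68, 70, 74}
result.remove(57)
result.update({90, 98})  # {1, 6, 9, 52, 54, 68, 70, 74, 90, 98}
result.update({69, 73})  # {1, 6, 9, 52, 54, 68, 69, 70, 73, 74, 90, 98}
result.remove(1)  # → {6, 9, 52, 54, 68, 69, 70, 73, 74, 90, 98}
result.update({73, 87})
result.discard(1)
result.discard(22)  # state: {6, 9, 52, 54, 68, 69, 70, 73, 74, 87, 90, 98}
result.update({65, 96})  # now {6, 9, 52, 54, 65, 68, 69, 70, 73, 74, 87, 90, 96, 98}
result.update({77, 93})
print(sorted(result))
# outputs [6, 9, 52, 54, 65, 68, 69, 70, 73, 74, 77, 87, 90, 93, 96, 98]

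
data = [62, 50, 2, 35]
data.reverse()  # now [35, 2, 50, 62]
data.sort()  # [2, 35, 50, 62]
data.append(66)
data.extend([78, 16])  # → [2, 35, 50, 62, 66, 78, 16]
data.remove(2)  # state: [35, 50, 62, 66, 78, 16]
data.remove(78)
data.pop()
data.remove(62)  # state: [35, 50, 66]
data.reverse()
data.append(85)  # [66, 50, 35, 85]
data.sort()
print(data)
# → [35, 50, 66, 85]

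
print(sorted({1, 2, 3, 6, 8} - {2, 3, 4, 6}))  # [1, 8]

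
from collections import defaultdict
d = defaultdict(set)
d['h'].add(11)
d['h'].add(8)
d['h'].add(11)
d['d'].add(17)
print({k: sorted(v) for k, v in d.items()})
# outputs {'h': [8, 11], 'd': [17]}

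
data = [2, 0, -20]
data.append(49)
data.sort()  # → [-20, 0, 2, 49]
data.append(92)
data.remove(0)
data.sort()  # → [-20, 2, 49, 92]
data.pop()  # 92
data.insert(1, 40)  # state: [-20, 40, 2, 49]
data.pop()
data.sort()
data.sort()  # [-20, 2, 40]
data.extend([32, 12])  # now [-20, 2, 40, 32, 12]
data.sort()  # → [-20, 2, 12, 32, 40]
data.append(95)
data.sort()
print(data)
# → [-20, 2, 12, 32, 40, 95]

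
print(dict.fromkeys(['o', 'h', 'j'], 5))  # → {'o': 5, 'h': 5, 'j': 5}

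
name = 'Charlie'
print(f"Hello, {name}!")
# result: Hello, Charlie!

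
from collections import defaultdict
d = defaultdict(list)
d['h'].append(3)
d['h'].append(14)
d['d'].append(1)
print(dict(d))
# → {'h': [3, 14], 'd': [1]}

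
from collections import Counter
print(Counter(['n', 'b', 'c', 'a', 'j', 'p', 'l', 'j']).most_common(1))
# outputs [('j', 2)]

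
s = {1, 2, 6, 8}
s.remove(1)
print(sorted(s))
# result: [2, 6, 8]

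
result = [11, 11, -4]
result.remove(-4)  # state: [11, 11]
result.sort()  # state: [11, 11]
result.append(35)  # [11, 11, 35]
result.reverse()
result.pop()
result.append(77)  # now [35, 11, 77]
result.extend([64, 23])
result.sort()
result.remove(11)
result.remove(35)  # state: [23, 64, 77]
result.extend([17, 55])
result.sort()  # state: [17, 23, 55, 64, 77]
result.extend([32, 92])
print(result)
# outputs [17, 23, 55, 64, 77, 32, 92]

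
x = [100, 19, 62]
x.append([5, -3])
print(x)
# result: [100, 19, 62, [5, -3]]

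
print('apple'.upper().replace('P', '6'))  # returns A66LE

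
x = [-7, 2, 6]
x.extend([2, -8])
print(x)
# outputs [-7, 2, 6, 2, -8]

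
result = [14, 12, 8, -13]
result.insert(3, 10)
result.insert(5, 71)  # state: [14, 12, 8, 10, -13, 71]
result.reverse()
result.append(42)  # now [71, -13, 10, 8, 12, 14, 42]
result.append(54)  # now [71, -13, 10, 8, 12, 14, 42, 54]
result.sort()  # [-13, 8, 10, 12, 14, 42, 54, 71]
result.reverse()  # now [71, 54, 42, 14, 12, 10, 8, -13]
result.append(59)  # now [71, 54, 42, 14, 12, 10, 8, -13, 59]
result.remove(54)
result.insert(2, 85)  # [71, 42, 85, 14, 12, 10, 8, -13, 59]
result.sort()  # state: [-13, 8, 10, 12, 14, 42, 59, 71, 85]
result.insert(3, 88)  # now [-13, 8, 10, 88, 12, 14, 42, 59, 71, 85]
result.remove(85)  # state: [-13, 8, 10, 88, 12, 14, 42, 59, 71]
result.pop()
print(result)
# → [-13, 8, 10, 88, 12, 14, 42, 59]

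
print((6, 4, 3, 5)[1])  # 4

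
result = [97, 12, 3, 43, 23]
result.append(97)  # [97, 12, 3, 43, 23, 97]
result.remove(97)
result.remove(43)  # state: [12, 3, 23, 97]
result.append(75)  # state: [12, 3, 23, 97, 75]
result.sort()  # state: [3, 12, 23, 75, 97]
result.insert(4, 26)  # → [3, 12, 23, 75, 26, 97]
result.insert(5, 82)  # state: [3, 12, 23, 75, 26, 82, 97]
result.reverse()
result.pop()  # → 3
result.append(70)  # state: [97, 82, 26, 75, 23, 12, 70]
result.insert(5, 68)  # [97, 82, 26, 75, 23, 68, 12, 70]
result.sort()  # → [12, 23, 26, 68, 70, 75, 82, 97]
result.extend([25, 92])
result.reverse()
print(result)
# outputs [92, 25, 97, 82, 75, 70, 68, 26, 23, 12]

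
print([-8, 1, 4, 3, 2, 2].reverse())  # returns None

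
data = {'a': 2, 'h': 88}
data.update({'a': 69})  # {'a': 69, 'h': 88}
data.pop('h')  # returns 88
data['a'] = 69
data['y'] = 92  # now {'a': 69, 'y': 92}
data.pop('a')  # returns 69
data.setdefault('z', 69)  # 69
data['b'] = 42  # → {'y': 92, 'z': 69, 'b': 42}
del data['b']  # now {'y': 92, 'z': 69}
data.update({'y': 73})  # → {'y': 73, 'z': 69}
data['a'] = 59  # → {'y': 73, 'z': 69, 'a': 59}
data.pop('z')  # 69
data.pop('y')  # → 73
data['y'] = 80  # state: {'a': 59, 'y': 80}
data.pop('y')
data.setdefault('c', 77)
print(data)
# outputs {'a': 59, 'c': 77}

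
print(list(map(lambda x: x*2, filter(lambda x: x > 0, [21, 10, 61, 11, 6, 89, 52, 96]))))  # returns [42, 20, 122, 22, 12, 178, 104, 192]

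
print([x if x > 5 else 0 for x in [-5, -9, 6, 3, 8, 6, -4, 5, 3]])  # [0, 0, 6, 0, 8, 6, 0, 0, 0]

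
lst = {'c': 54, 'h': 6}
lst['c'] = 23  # {'c': 23, 'h': 6}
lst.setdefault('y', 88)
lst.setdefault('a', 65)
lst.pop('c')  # 23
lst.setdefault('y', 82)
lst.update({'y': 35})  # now {'h': 6, 'y': 35, 'a': 65}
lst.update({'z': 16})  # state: {'h': 6, 'y': 35, 'a': 65, 'z': 16}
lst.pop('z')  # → 16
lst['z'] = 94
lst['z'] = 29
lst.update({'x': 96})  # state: {'h': 6, 'y': 35, 'a': 65, 'z': 29, 'x': 96}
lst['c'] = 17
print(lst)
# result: {'h': 6, 'y': 35, 'a': 65, 'z': 29, 'x': 96, 'c': 17}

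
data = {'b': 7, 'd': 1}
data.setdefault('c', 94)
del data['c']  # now {'b': 7, 'd': 1}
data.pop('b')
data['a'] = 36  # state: {'d': 1, 'a': 36}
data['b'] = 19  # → {'d': 1, 'a': 36, 'b': 19}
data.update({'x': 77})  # {'d': 1, 'a': 36, 'b': 19, 'x': 77}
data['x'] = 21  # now {'d': 1, 'a': 36, 'b': 19, 'x': 21}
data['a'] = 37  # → {'d': 1, 'a': 37, 'b': 19, 'x': 21}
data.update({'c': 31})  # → {'d': 1, 'a': 37, 'b': 19, 'x': 21, 'c': 31}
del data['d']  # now {'a': 37, 'b': 19, 'x': 21, 'c': 31}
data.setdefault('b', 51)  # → 19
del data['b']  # {'a': 37, 'x': 21, 'c': 31}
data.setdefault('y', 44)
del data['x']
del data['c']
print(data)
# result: {'a': 37, 'y': 44}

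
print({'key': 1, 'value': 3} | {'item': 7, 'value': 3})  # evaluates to {'key': 1, 'value': 3, 'item': 7}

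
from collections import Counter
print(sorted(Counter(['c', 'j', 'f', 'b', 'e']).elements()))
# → ['b', 'c', 'e', 'f', 'j']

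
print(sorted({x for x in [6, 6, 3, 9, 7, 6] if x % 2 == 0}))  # [6]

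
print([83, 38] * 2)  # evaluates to [83, 38, 83, 38]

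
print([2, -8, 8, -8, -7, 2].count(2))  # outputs 2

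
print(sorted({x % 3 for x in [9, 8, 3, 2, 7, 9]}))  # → [0, 1, 2]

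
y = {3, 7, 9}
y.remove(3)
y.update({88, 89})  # {7, 9, 88, 89}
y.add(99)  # {7, 9, 88, 89, 99}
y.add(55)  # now {7, 9, 55, 88, 89, 99}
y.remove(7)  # {9, 55, 88, 89, 99}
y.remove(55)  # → {9, 88, 89, 99}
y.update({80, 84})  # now {9, 80, 84, 88, 89, 99}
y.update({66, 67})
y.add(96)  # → {9, 66, 67, 80, 84, 88, 89, 96, 99}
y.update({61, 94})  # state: {9, 61, 66, 67, 80, 84, 88, 89, 94, 96, 99}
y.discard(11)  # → {9, 61, 66, 67, 80, 84, 88, 89, 94, 96, 99}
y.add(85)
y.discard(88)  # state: {9, 61, 66, 67, 80, 84, 85, 89, 94, 96, 99}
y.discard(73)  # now {9, 61, 66, 67, 80, 84, 85, 89, 94, 96, 99}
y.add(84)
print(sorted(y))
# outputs [9, 61, 66, 67, 80, 84, 85, 89, 94, 96, 99]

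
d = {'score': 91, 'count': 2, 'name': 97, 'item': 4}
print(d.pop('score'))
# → 91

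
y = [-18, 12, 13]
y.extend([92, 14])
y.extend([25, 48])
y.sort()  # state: [-18, 12, 13, 14, 25, 48, 92]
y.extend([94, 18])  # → [-18, 12, 13, 14, 25, 48, 92, 94, 18]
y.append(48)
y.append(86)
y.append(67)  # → [-18, 12, 13, 14, 25, 48, 92, 94, 18, 48, 86, 67]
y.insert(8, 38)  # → [-18, 12, 13, 14, 25, 48, 92, 94, 38, 18, 48, 86, 67]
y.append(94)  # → [-18, 12, 13, 14, 25, 48, 92, 94, 38, 18, 48, 86, 67, 94]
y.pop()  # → 94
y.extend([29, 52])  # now [-18, 12, 13, 14, 25, 48, 92, 94, 38, 18, 48, 86, 67, 29, 52]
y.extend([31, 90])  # [-18, 12, 13, 14, 25, 48, 92, 94, 38, 18, 48, 86, 67, 29, 52, 31, 90]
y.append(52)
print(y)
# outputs [-18, 12, 13, 14, 25, 48, 92, 94, 38, 18, 48, 86, 67, 29, 52, 31, 90, 52]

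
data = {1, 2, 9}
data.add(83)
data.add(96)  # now {1, 2, 9, 83, 96}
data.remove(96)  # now {1, 2, 9, 83}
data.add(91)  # {1, 2, 9, 83, 91}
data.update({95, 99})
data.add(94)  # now {1, 2, 9, 83, 91, 94, 95, 99}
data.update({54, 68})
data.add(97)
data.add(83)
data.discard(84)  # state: {1, 2, 9, 54, 68, 83, 91, 94, 95, 97, 99}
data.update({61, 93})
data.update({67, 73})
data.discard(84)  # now {1, 2, 9, 54, 61, 67, 68, 73, 83, 91, 93, 94, 95, 97, 99}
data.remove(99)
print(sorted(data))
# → [1, 2, 9, 54, 61, 67, 68, 73, 83, 91, 93, 94, 95, 97]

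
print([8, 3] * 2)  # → [8, 3, 8, 3]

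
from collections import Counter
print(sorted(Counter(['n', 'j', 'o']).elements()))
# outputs ['j', 'n', 'o']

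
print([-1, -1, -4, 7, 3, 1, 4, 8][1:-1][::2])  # [-1, 7, 1]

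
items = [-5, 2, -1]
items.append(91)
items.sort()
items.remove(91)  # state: [-5, -1, 2]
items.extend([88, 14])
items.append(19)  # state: [-5, -1, 2, 88, 14, 19]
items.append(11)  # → [-5, -1, 2, 88, 14, 19, 11]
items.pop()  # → 11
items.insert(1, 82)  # [-5, 82, -1, 2, 88, 14, 19]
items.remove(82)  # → [-5, -1, 2, 88, 14, 19]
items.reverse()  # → [19, 14, 88, 2, -1, -5]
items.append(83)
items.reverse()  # [83, -5, -1, 2, 88, 14, 19]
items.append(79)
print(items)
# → [83, -5, -1, 2, 88, 14, 19, 79]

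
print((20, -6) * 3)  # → (20, -6, 20, -6, 20, -6)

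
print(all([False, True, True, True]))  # False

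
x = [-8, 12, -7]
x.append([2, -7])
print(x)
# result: [-8, 12, -7, [2, -7]]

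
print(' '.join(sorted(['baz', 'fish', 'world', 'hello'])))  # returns baz fish hello world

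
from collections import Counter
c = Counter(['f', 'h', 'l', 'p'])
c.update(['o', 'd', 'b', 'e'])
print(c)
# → Counter({'f': 1, 'h': 1, 'l': 1, 'p': 1, 'o': 1, 'd': 1, 'b': 1, 'e': 1})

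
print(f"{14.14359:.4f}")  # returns 14.1436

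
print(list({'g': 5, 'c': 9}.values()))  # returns [5, 9]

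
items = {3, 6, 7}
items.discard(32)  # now {3, 6, 7}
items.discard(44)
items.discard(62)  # {3, 6, 7}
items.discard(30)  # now {3, 6, 7}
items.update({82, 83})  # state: {3, 6, 7, 82, 83}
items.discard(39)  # {3, 6, 7, 82, 83}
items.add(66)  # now {3, 6, 7, 66, 82, 83}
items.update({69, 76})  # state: {3, 6, 7, 66, 69, 76, 82, 83}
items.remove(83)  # {3, 6, 7, 66, 69, 76, 82}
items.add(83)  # {3, 6, 7, 66, 69, 76, 82, 83}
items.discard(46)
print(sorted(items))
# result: [3, 6, 7, 66, 69, 76, 82, 83]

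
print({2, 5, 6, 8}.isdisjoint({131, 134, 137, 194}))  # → True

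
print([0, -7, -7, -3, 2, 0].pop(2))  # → -7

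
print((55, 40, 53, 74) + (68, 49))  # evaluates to (55, 40, 53, 74, 68, 49)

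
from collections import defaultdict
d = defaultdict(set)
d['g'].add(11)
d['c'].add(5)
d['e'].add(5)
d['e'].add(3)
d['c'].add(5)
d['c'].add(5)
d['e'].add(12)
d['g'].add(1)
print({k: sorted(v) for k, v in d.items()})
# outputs {'g': [1, 11], 'c': [5], 'e': [3, 5, 12]}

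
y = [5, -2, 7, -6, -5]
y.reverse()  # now [-5, -6, 7, -2, 5]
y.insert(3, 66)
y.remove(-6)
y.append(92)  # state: [-5, 7, 66, -2, 5, 92]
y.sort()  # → [-5, -2, 5, 7, 66, 92]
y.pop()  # 92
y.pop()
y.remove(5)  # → [-5, -2, 7]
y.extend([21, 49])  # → [-5, -2, 7, 21, 49]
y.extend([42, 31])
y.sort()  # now [-5, -2, 7, 21, 31, 42, 49]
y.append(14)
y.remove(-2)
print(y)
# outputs [-5, 7, 21, 31, 42, 49, 14]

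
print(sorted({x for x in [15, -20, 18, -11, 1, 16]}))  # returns [-20, -11, 1, 15, 16, 18]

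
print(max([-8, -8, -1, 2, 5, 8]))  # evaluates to 8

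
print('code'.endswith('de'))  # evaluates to True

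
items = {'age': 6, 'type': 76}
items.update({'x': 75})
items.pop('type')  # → 76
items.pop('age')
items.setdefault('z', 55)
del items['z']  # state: {'x': 75}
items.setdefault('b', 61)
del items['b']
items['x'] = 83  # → {'x': 83}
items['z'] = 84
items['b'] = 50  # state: {'x': 83, 'z': 84, 'b': 50}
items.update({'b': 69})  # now {'x': 83, 'z': 84, 'b': 69}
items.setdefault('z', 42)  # 84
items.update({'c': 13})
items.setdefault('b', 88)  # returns 69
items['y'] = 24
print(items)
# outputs {'x': 83, 'z': 84, 'b': 69, 'c': 13, 'y': 24}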